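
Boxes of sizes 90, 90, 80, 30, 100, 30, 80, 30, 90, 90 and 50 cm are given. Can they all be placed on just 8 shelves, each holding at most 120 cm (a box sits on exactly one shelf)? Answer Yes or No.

A valid assignment using 8 shelves:
  shelf 1: 100 = 100
  shelf 2: 90 + 30 = 120
  shelf 3: 90 + 30 = 120
  shelf 4: 90 + 30 = 120
  shelf 5: 90 = 90
  shelf 6: 80 = 80
  shelf 7: 80 = 80
  shelf 8: 50 = 50
Every load is within 120 cm, so 8 shelves suffice.

Yes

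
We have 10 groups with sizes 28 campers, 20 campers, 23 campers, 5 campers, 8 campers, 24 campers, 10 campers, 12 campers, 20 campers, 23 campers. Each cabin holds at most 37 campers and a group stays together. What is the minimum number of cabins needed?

6

Total = 28 + 24 + 23 + 23 + 20 + 20 + 12 + 10 + 8 + 5 = 173 campers.
Lower bound: ⌈173/37⌉ = 5 cabins.
Also, 6 groups each exceed 37/2 campers, and no two of those can share a cabin, so at least 6 cabins are needed.
A packing using 6 cabins:
  cabin 1: 28 + 8 = 36
  cabin 2: 24 + 12 = 36
  cabin 3: 23 + 10 = 33
  cabin 4: 23 + 5 = 28
  cabin 5: 20 = 20
  cabin 6: 20 = 20
This matches the lower bound, so 6 is optimal.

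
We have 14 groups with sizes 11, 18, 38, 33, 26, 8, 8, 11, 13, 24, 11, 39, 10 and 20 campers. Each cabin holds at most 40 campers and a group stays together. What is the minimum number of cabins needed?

8

Total = 39 + 38 + 33 + 26 + 24 + 20 + 18 + 13 + 11 + 11 + 11 + 10 + 8 + 8 = 270 campers.
Lower bound: ⌈270/40⌉ = 7 cabins.
A packing using 8 cabins:
  cabin 1: 39 = 39
  cabin 2: 38 = 38
  cabin 3: 33 = 33
  cabin 4: 26 + 13 = 39
  cabin 5: 24 + 11 = 35
  cabin 6: 20 + 18 = 38
  cabin 7: 11 + 11 + 10 + 8 = 40
  cabin 8: 8 = 8
No arrangement into 7 cabins stays within capacity, so 8 is optimal.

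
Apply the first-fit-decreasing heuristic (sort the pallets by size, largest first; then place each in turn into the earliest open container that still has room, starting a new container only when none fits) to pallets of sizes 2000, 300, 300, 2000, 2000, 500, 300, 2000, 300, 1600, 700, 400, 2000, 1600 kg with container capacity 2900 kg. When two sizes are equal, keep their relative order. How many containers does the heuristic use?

Sorted descending: 2000, 2000, 2000, 2000, 2000, 1600, 1600, 700, 500, 400, 300, 300, 300, 300.
  2000 → container 1 (new)  [load 2000/2900]
  2000 → container 2 (new)  [load 2000/2900]
  2000 → container 3 (new)  [load 2000/2900]
  2000 → container 4 (new)  [load 2000/2900]
  2000 → container 5 (new)  [load 2000/2900]
  1600 → container 6 (new)  [load 1600/2900]
  1600 → container 7 (new)  [load 1600/2900]
  700 → container 1  [load 2700/2900]
  500 → container 2  [load 2500/2900]
  400 → container 2  [load 2900/2900]
  300 → container 3  [load 2300/2900]
  300 → container 3  [load 2600/2900]
  300 → container 3  [load 2900/2900]
  300 → container 4  [load 2300/2900]
7 containers opened.

7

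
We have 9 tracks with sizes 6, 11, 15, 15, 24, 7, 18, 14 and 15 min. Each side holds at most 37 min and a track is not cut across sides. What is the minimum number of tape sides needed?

Total = 24 + 18 + 15 + 15 + 15 + 14 + 11 + 7 + 6 = 125 min.
Lower bound: ⌈125/37⌉ = 4 tape sides.
A packing using 4 tape sides:
  side 1: 24 + 11 = 35
  side 2: 18 + 15 = 33
  side 3: 15 + 15 + 7 = 37
  side 4: 14 + 6 = 20
This matches the lower bound, so 4 is optimal.

4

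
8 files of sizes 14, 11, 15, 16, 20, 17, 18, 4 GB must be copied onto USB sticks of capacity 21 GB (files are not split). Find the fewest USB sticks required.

Total = 20 + 18 + 17 + 16 + 15 + 14 + 11 + 4 = 115 GB.
Lower bound: ⌈115/21⌉ = 6 USB sticks.
Also, 7 files each exceed 21/2 GB, and no two of those can share a USB stick, so at least 7 USB sticks are needed.
A packing using 7 USB sticks:
  USB stick 1: 20 = 20
  USB stick 2: 18 = 18
  USB stick 3: 17 + 4 = 21
  USB stick 4: 16 = 16
  USB stick 5: 15 = 15
  USB stick 6: 14 = 14
  USB stick 7: 11 = 11
This matches the lower bound, so 7 is optimal.

7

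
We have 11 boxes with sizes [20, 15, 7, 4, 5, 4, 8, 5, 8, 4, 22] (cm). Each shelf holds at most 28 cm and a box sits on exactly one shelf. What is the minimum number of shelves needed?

4

Total = 22 + 20 + 15 + 8 + 8 + 7 + 5 + 5 + 4 + 4 + 4 = 102 cm.
Lower bound: ⌈102/28⌉ = 4 shelves.
A packing using 4 shelves:
  shelf 1: 22 + 5 = 27
  shelf 2: 20 + 8 = 28
  shelf 3: 15 + 8 + 5 = 28
  shelf 4: 7 + 4 + 4 + 4 = 19
This matches the lower bound, so 4 is optimal.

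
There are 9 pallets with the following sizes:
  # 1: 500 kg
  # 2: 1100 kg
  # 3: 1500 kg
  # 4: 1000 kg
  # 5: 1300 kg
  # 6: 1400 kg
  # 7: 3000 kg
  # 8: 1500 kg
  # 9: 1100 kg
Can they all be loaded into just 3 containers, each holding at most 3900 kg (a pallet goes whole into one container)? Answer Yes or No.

No

Total = 12400 kg; ⌈12400/3900⌉ = 4.
At least 4 containers are required, but only 3 are allowed.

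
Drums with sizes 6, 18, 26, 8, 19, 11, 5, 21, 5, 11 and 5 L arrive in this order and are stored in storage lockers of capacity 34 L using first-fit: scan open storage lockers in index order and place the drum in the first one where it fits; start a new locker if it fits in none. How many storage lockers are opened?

  6 → locker 1 (new)  [load 6/34]
  18 → locker 1  [load 24/34]
  26 → locker 2 (new)  [load 26/34]
  8 → locker 1  [load 32/34]
  19 → locker 3 (new)  [load 19/34]
  11 → locker 3  [load 30/34]
  5 → locker 2  [load 31/34]
  21 → locker 4 (new)  [load 21/34]
  5 → locker 4  [load 26/34]
  11 → locker 5 (new)  [load 11/34]
  5 → locker 4  [load 31/34]
5 storage lockers opened.

5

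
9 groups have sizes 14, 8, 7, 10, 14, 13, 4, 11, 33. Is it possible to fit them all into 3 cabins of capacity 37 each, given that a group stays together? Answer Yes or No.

No

Total = 114; ⌈114/37⌉ = 4.
At least 4 cabins are required, but only 3 are allowed.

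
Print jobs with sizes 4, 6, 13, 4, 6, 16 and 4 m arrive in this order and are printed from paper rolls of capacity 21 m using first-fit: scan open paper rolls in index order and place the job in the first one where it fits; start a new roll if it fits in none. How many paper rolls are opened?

  4 → roll 1 (new)  [load 4/21]
  6 → roll 1  [load 10/21]
  13 → roll 2 (new)  [load 13/21]
  4 → roll 1  [load 14/21]
  6 → roll 1  [load 20/21]
  16 → roll 3 (new)  [load 16/21]
  4 → roll 2  [load 17/21]
3 paper rolls opened.

3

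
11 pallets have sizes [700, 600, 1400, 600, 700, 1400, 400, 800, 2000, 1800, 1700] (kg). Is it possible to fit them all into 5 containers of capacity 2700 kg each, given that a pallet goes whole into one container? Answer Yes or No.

Yes

A valid assignment using 5 containers:
  container 1: 2000 + 700 = 2700
  container 2: 1800 + 800 = 2600
  container 3: 1700 + 700 = 2400
  container 4: 1400 + 600 + 600 = 2600
  container 5: 1400 + 400 = 1800
Every load is within 2700 kg, so 5 containers suffice.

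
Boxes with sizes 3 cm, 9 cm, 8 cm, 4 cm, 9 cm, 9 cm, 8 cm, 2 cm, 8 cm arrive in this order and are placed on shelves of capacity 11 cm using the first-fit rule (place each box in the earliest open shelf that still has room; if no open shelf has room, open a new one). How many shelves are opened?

7

  3 → shelf 1 (new)  [load 3/11]
  9 → shelf 2 (new)  [load 9/11]
  8 → shelf 1  [load 11/11]
  4 → shelf 3 (new)  [load 4/11]
  9 → shelf 4 (new)  [load 9/11]
  9 → shelf 5 (new)  [load 9/11]
  8 → shelf 6 (new)  [load 8/11]
  2 → shelf 2  [load 11/11]
  8 → shelf 7 (new)  [load 8/11]
7 shelves opened.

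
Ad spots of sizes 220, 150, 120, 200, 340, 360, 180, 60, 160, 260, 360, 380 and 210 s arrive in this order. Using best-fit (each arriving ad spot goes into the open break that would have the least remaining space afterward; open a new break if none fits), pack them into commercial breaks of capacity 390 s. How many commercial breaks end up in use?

9

  220 → break 1 (new)  [load 220/390]
  150 → break 1  [load 370/390]
  120 → break 2 (new)  [load 120/390]
  200 → break 2  [load 320/390]
  340 → break 3 (new)  [load 340/390]
  360 → break 4 (new)  [load 360/390]
  180 → break 5 (new)  [load 180/390]
  60 → break 2  [load 380/390]
  160 → break 5  [load 340/390]
  260 → break 6 (new)  [load 260/390]
  360 → break 7 (new)  [load 360/390]
  380 → break 8 (new)  [load 380/390]
  210 → break 9 (new)  [load 210/390]
9 commercial breaks opened.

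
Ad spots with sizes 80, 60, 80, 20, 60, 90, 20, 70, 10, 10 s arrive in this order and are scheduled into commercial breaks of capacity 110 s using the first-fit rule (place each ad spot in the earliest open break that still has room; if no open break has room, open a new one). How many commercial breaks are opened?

6

  80 → break 1 (new)  [load 80/110]
  60 → break 2 (new)  [load 60/110]
  80 → break 3 (new)  [load 80/110]
  20 → break 1  [load 100/110]
  60 → break 4 (new)  [load 60/110]
  90 → break 5 (new)  [load 90/110]
  20 → break 2  [load 80/110]
  70 → break 6 (new)  [load 70/110]
  10 → break 1  [load 110/110]
  10 → break 2  [load 90/110]
6 commercial breaks opened.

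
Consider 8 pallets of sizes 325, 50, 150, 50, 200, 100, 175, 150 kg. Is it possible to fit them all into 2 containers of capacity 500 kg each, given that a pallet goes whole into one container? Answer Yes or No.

No

Total = 1200 kg; ⌈1200/500⌉ = 3.
At least 3 containers are required, but only 2 are allowed.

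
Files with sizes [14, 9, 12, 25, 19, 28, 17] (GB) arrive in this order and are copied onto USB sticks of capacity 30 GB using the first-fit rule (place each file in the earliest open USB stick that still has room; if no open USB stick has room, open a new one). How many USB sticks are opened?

5

  14 → USB stick 1 (new)  [load 14/30]
  9 → USB stick 1  [load 23/30]
  12 → USB stick 2 (new)  [load 12/30]
  25 → USB stick 3 (new)  [load 25/30]
  19 → USB stick 4 (new)  [load 19/30]
  28 → USB stick 5 (new)  [load 28/30]
  17 → USB stick 2  [load 29/30]
5 USB sticks opened.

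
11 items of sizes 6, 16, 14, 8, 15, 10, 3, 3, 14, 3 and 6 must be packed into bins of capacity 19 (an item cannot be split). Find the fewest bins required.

6

Total = 16 + 15 + 14 + 14 + 10 + 8 + 6 + 6 + 3 + 3 + 3 = 98.
Lower bound: ⌈98/19⌉ = 6 bins.
A packing using 6 bins:
  bin 1: 16 + 3 = 19
  bin 2: 15 + 3 = 18
  bin 3: 14 + 3 = 17
  bin 4: 14 = 14
  bin 5: 10 + 8 = 18
  bin 6: 6 + 6 = 12
This matches the lower bound, so 6 is optimal.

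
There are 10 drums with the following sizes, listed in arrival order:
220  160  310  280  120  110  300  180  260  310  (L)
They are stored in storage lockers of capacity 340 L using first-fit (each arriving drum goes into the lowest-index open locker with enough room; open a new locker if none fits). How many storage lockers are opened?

  220 → locker 1 (new)  [load 220/340]
  160 → locker 2 (new)  [load 160/340]
  310 → locker 3 (new)  [load 310/340]
  280 → locker 4 (new)  [load 280/340]
  120 → locker 1  [load 340/340]
  110 → locker 2  [load 270/340]
  300 → locker 5 (new)  [load 300/340]
  180 → locker 6 (new)  [load 180/340]
  260 → locker 7 (new)  [load 260/340]
  310 → locker 8 (new)  [load 310/340]
8 storage lockers opened.

8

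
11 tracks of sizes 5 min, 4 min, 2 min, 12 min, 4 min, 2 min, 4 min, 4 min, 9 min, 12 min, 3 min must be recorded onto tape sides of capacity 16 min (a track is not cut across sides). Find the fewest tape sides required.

4

Total = 12 + 12 + 9 + 5 + 4 + 4 + 4 + 4 + 3 + 2 + 2 = 61 min.
Lower bound: ⌈61/16⌉ = 4 tape sides.
A packing using 4 tape sides:
  side 1: 12 + 4 = 16
  side 2: 12 + 4 = 16
  side 3: 9 + 5 + 2 = 16
  side 4: 4 + 4 + 3 + 2 = 13
This matches the lower bound, so 4 is optimal.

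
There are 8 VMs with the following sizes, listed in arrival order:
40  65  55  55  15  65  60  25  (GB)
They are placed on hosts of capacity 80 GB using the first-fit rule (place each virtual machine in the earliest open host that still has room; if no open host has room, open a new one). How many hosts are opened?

6

  40 → host 1 (new)  [load 40/80]
  65 → host 2 (new)  [load 65/80]
  55 → host 3 (new)  [load 55/80]
  55 → host 4 (new)  [load 55/80]
  15 → host 1  [load 55/80]
  65 → host 5 (new)  [load 65/80]
  60 → host 6 (new)  [load 60/80]
  25 → host 1  [load 80/80]
6 hosts opened.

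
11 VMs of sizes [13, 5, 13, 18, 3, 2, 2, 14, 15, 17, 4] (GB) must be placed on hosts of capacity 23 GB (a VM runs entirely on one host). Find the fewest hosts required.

6

Total = 18 + 17 + 15 + 14 + 13 + 13 + 5 + 4 + 3 + 2 + 2 = 106 GB.
Lower bound: ⌈106/23⌉ = 5 hosts.
Also, 6 VMs each exceed 23/2 GB, and no two of those can share a host, so at least 6 hosts are needed.
A packing using 6 hosts:
  host 1: 18 + 5 = 23
  host 2: 17 + 4 + 2 = 23
  host 3: 15 + 3 + 2 = 20
  host 4: 14 = 14
  host 5: 13 = 13
  host 6: 13 = 13
This matches the lower bound, so 6 is optimal.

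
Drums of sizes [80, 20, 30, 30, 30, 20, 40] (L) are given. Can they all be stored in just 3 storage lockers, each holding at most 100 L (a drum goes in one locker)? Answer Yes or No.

Yes

A valid assignment using 3 storage lockers:
  locker 1: 80 + 20 = 100
  locker 2: 40 + 30 + 30 = 100
  locker 3: 30 + 20 = 50
Every load is within 100 L, so 3 storage lockers suffice.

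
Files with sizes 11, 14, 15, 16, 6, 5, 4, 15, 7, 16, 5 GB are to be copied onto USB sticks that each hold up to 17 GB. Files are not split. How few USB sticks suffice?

8

Total = 16 + 16 + 15 + 15 + 14 + 11 + 7 + 6 + 5 + 5 + 4 = 114 GB.
Lower bound: ⌈114/17⌉ = 7 USB sticks.
A packing using 8 USB sticks:
  USB stick 1: 16 = 16
  USB stick 2: 16 = 16
  USB stick 3: 15 = 15
  USB stick 4: 15 = 15
  USB stick 5: 14 = 14
  USB stick 6: 11 + 6 = 17
  USB stick 7: 7 + 5 + 5 = 17
  USB stick 8: 4 = 4
No arrangement into 7 USB sticks stays within capacity, so 8 is optimal.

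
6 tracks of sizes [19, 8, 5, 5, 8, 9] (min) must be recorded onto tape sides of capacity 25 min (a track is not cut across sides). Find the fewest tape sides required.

3

Total = 19 + 9 + 8 + 8 + 5 + 5 = 54 min.
Lower bound: ⌈54/25⌉ = 3 tape sides.
A packing using 3 tape sides:
  side 1: 19 + 5 = 24
  side 2: 9 + 8 + 8 = 25
  side 3: 5 = 5
This matches the lower bound, so 3 is optimal.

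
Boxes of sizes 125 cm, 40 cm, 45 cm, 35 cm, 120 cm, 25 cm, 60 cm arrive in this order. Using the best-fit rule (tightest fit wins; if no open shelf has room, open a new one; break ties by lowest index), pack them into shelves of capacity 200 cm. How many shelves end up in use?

  125 → shelf 1 (new)  [load 125/200]
  40 → shelf 1  [load 165/200]
  45 → shelf 2 (new)  [load 45/200]
  35 → shelf 1  [load 200/200]
  120 → shelf 2  [load 165/200]
  25 → shelf 2  [load 190/200]
  60 → shelf 3 (new)  [load 60/200]
3 shelves opened.

3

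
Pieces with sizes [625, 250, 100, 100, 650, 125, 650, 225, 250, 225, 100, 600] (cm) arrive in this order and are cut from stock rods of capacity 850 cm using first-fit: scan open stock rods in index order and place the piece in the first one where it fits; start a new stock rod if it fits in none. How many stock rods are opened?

5

  625 → stock rod 1 (new)  [load 625/850]
  250 → stock rod 2 (new)  [load 250/850]
  100 → stock rod 1  [load 725/850]
  100 → stock rod 1  [load 825/850]
  650 → stock rod 3 (new)  [load 650/850]
  125 → stock rod 2  [load 375/850]
  650 → stock rod 4 (new)  [load 650/850]
  225 → stock rod 2  [load 600/850]
  250 → stock rod 2  [load 850/850]
  225 → stock rod 5 (new)  [load 225/850]
  100 → stock rod 3  [load 750/850]
  600 → stock rod 5  [load 825/850]
5 stock rods opened.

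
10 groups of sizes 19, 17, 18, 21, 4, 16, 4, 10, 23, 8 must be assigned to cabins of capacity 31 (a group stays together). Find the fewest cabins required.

6

Total = 23 + 21 + 19 + 18 + 17 + 16 + 10 + 8 + 4 + 4 = 140.
Lower bound: ⌈140/31⌉ = 5 cabins.
Also, 6 groups each exceed 31/2, and no two of those can share a cabin, so at least 6 cabins are needed.
A packing using 6 cabins:
  cabin 1: 23 + 8 = 31
  cabin 2: 21 + 10 = 31
  cabin 3: 19 + 4 + 4 = 27
  cabin 4: 18 = 18
  cabin 5: 17 = 17
  cabin 6: 16 = 16
This matches the lower bound, so 6 is optimal.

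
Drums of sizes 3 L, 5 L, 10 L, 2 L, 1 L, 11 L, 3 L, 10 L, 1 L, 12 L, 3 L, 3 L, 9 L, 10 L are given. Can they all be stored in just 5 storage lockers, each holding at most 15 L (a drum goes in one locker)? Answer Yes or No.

Total = 83 L; ⌈83/15⌉ = 6.
At least 6 storage lockers are required, but only 5 are allowed.

No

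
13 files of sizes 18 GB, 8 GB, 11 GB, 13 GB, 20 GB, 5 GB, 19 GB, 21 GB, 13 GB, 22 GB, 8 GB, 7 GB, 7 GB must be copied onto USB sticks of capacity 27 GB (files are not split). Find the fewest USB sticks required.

Total = 22 + 21 + 20 + 19 + 18 + 13 + 13 + 11 + 8 + 8 + 7 + 7 + 5 = 172 GB.
Lower bound: ⌈172/27⌉ = 7 USB sticks.
A packing using 7 USB sticks:
  USB stick 1: 22 + 5 = 27
  USB stick 2: 21 = 21
  USB stick 3: 20 + 7 = 27
  USB stick 4: 19 + 8 = 27
  USB stick 5: 18 + 8 = 26
  USB stick 6: 13 + 13 = 26
  USB stick 7: 11 + 7 = 18
This matches the lower bound, so 7 is optimal.

7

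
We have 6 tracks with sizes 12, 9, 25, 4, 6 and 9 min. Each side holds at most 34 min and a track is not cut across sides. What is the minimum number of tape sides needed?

Total = 25 + 12 + 9 + 9 + 6 + 4 = 65 min.
Lower bound: ⌈65/34⌉ = 2 tape sides.
A packing using 2 tape sides:
  side 1: 25 + 9 = 34
  side 2: 12 + 9 + 6 + 4 = 31
This matches the lower bound, so 2 is optimal.

2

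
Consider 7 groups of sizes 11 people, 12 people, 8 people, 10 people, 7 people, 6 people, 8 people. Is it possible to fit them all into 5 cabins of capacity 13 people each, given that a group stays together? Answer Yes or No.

Total = 62 people; ⌈62/13⌉ = 5.
6 groups each exceed half the capacity and cannot share a cabin, forcing at least 6 cabins.
At least 6 cabins are required, but only 5 are allowed.

No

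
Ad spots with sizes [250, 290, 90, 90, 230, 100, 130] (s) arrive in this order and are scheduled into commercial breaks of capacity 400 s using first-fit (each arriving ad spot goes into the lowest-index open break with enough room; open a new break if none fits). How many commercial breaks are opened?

  250 → break 1 (new)  [load 250/400]
  290 → break 2 (new)  [load 290/400]
  90 → break 1  [load 340/400]
  90 → break 2  [load 380/400]
  230 → break 3 (new)  [load 230/400]
  100 → break 3  [load 330/400]
  130 → break 4 (new)  [load 130/400]
4 commercial breaks opened.

4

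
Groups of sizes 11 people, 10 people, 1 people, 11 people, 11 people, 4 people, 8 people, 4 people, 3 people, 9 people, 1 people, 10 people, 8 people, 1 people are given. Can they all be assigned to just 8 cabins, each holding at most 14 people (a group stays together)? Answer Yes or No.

A valid assignment using 8 cabins:
  cabin 1: 11 + 3 = 14
  cabin 2: 11 + 1 + 1 + 1 = 14
  cabin 3: 11 = 11
  cabin 4: 10 + 4 = 14
  cabin 5: 10 + 4 = 14
  cabin 6: 9 = 9
  cabin 7: 8 = 8
  cabin 8: 8 = 8
Every load is within 14 people, so 8 cabins suffice.

Yes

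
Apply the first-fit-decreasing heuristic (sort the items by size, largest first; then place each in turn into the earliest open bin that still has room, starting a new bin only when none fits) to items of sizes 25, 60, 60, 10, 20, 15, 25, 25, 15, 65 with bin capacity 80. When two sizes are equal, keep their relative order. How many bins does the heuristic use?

Sorted descending: 65, 60, 60, 25, 25, 25, 20, 15, 15, 10.
  65 → bin 1 (new)  [load 65/80]
  60 → bin 2 (new)  [load 60/80]
  60 → bin 3 (new)  [load 60/80]
  25 → bin 4 (new)  [load 25/80]
  25 → bin 4  [load 50/80]
  25 → bin 4  [load 75/80]
  20 → bin 2  [load 80/80]
  15 → bin 1  [load 80/80]
  15 → bin 3  [load 75/80]
  10 → bin 5 (new)  [load 10/80]
5 bins opened.

5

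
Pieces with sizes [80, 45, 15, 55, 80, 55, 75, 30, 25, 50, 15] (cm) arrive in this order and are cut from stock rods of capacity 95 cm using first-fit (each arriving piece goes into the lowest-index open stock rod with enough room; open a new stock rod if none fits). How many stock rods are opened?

7

  80 → stock rod 1 (new)  [load 80/95]
  45 → stock rod 2 (new)  [load 45/95]
  15 → stock rod 1  [load 95/95]
  55 → stock rod 3 (new)  [load 55/95]
  80 → stock rod 4 (new)  [load 80/95]
  55 → stock rod 5 (new)  [load 55/95]
  75 → stock rod 6 (new)  [load 75/95]
  30 → stock rod 2  [load 75/95]
  25 → stock rod 3  [load 80/95]
  50 → stock rod 7 (new)  [load 50/95]
  15 → stock rod 2  [load 90/95]
7 stock rods opened.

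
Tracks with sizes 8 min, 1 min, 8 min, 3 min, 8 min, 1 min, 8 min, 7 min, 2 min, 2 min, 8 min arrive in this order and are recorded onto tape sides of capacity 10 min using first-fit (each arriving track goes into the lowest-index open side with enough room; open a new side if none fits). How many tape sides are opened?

  8 → side 1 (new)  [load 8/10]
  1 → side 1  [load 9/10]
  8 → side 2 (new)  [load 8/10]
  3 → side 3 (new)  [load 3/10]
  8 → side 4 (new)  [load 8/10]
  1 → side 1  [load 10/10]
  8 → side 5 (new)  [load 8/10]
  7 → side 3  [load 10/10]
  2 → side 2  [load 10/10]
  2 → side 4  [load 10/10]
  8 → side 6 (new)  [load 8/10]
6 tape sides opened.

6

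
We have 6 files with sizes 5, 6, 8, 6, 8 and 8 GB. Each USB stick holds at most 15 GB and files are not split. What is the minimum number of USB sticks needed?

3

Total = 8 + 8 + 8 + 6 + 6 + 5 = 41 GB.
Lower bound: ⌈41/15⌉ = 3 USB sticks.
A packing using 3 USB sticks:
  USB stick 1: 8 + 6 = 14
  USB stick 2: 8 + 6 = 14
  USB stick 3: 8 + 5 = 13
This matches the lower bound, so 3 is optimal.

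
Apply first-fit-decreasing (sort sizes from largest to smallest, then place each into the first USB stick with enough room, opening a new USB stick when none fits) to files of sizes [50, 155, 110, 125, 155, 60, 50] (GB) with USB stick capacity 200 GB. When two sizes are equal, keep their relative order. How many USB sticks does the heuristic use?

5

Sorted descending: 155, 155, 125, 110, 60, 50, 50.
  155 → USB stick 1 (new)  [load 155/200]
  155 → USB stick 2 (new)  [load 155/200]
  125 → USB stick 3 (new)  [load 125/200]
  110 → USB stick 4 (new)  [load 110/200]
  60 → USB stick 3  [load 185/200]
  50 → USB stick 4  [load 160/200]
  50 → USB stick 5 (new)  [load 50/200]
5 USB sticks opened.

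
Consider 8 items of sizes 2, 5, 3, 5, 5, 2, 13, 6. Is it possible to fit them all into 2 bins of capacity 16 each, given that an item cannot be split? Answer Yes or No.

No

Total = 41; ⌈41/16⌉ = 3.
At least 3 bins are required, but only 2 are allowed.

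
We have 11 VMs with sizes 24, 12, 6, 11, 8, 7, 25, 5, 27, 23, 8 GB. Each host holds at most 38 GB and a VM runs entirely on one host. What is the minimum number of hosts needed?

5

Total = 27 + 25 + 24 + 23 + 12 + 11 + 8 + 8 + 7 + 6 + 5 = 156 GB.
Lower bound: ⌈156/38⌉ = 5 hosts.
A packing using 5 hosts:
  host 1: 27 + 11 = 38
  host 2: 25 + 12 = 37
  host 3: 24 + 8 + 6 = 38
  host 4: 23 + 8 + 7 = 38
  host 5: 5 = 5
This matches the lower bound, so 5 is optimal.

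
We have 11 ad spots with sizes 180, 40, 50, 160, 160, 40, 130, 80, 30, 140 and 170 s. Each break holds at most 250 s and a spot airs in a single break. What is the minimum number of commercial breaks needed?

6

Total = 180 + 170 + 160 + 160 + 140 + 130 + 80 + 50 + 40 + 40 + 30 = 1180 s.
Lower bound: ⌈1180/250⌉ = 5 commercial breaks.
Also, 6 ad spots each exceed 125 s, and no two of those can share a break, so at least 6 commercial breaks are needed.
A packing using 6 commercial breaks:
  break 1: 180 + 50 = 230
  break 2: 170 + 80 = 250
  break 3: 160 + 40 + 40 = 240
  break 4: 160 + 30 = 190
  break 5: 140 = 140
  break 6: 130 = 130
This matches the lower bound, so 6 is optimal.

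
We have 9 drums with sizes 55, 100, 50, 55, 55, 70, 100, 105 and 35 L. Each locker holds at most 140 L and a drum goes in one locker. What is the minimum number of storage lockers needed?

6

Total = 105 + 100 + 100 + 70 + 55 + 55 + 55 + 50 + 35 = 625 L.
Lower bound: ⌈625/140⌉ = 5 storage lockers.
A packing using 6 storage lockers:
  locker 1: 105 + 35 = 140
  locker 2: 100 = 100
  locker 3: 100 = 100
  locker 4: 70 + 55 = 125
  locker 5: 55 + 55 = 110
  locker 6: 50 = 50
No arrangement into 5 storage lockers stays within capacity, so 6 is optimal.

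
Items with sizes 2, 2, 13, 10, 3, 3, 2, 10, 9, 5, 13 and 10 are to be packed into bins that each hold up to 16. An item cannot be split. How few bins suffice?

6

Total = 13 + 13 + 10 + 10 + 10 + 9 + 5 + 3 + 3 + 2 + 2 + 2 = 82.
Lower bound: ⌈82/16⌉ = 6 bins.
A packing using 6 bins:
  bin 1: 13 + 3 = 16
  bin 2: 13 + 3 = 16
  bin 3: 10 + 5 = 15
  bin 4: 10 + 2 + 2 + 2 = 16
  bin 5: 10 = 10
  bin 6: 9 = 9
This matches the lower bound, so 6 is optimal.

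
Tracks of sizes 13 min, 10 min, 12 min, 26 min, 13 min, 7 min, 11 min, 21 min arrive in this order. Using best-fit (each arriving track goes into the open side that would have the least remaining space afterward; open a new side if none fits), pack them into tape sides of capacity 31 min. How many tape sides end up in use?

5

  13 → side 1 (new)  [load 13/31]
  10 → side 1  [load 23/31]
  12 → side 2 (new)  [load 12/31]
  26 → side 3 (new)  [load 26/31]
  13 → side 2  [load 25/31]
  7 → side 1  [load 30/31]
  11 → side 4 (new)  [load 11/31]
  21 → side 5 (new)  [load 21/31]
5 tape sides opened.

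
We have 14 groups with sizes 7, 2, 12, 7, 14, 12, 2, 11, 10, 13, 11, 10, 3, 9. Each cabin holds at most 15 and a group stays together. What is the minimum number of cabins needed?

Total = 14 + 13 + 12 + 12 + 11 + 11 + 10 + 10 + 9 + 7 + 7 + 3 + 2 + 2 = 123.
Lower bound: ⌈123/15⌉ = 9 cabins.
A packing using 10 cabins:
  cabin 1: 14 = 14
  cabin 2: 13 + 2 = 15
  cabin 3: 12 + 3 = 15
  cabin 4: 12 + 2 = 14
  cabin 5: 11 = 11
  cabin 6: 11 = 11
  cabin 7: 10 = 10
  cabin 8: 10 = 10
  cabin 9: 9 = 9
  cabin 10: 7 + 7 = 14
No arrangement into 9 cabins stays within capacity, so 10 is optimal.

10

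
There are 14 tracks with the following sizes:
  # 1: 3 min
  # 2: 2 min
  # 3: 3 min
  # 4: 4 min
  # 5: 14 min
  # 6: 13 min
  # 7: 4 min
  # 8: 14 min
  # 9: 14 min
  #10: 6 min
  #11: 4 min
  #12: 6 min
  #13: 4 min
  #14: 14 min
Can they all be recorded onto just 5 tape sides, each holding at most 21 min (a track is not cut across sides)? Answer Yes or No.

Total = 105 min; ⌈105/21⌉ = 5.
The bound of 5 does not rule out 5, but exhaustive search shows no assignment into 5 tape sides of capacity 21 min exists — the minimum is 6.

No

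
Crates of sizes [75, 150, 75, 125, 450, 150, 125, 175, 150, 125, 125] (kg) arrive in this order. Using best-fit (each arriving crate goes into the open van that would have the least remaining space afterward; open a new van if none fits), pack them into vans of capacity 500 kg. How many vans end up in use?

4

  75 → van 1 (new)  [load 75/500]
  150 → van 1  [load 225/500]
  75 → van 1  [load 300/500]
  125 → van 1  [load 425/500]
  450 → van 2 (new)  [load 450/500]
  150 → van 3 (new)  [load 150/500]
  125 → van 3  [load 275/500]
  175 → van 3  [load 450/500]
  150 → van 4 (new)  [load 150/500]
  125 → van 4  [load 275/500]
  125 → van 4  [load 400/500]
4 vans opened.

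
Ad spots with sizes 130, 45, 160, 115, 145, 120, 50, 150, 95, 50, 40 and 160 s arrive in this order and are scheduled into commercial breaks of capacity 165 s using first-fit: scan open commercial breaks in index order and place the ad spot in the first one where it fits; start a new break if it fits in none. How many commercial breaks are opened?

  130 → break 1 (new)  [load 130/165]
  45 → break 2 (new)  [load 45/165]
  160 → break 3 (new)  [load 160/165]
  115 → break 2  [load 160/165]
  145 → break 4 (new)  [load 145/165]
  120 → break 5 (new)  [load 120/165]
  50 → break 6 (new)  [load 50/165]
  150 → break 7 (new)  [load 150/165]
  95 → break 6  [load 145/165]
  50 → break 8 (new)  [load 50/165]
  40 → break 5  [load 160/165]
  160 → break 9 (new)  [load 160/165]
9 commercial breaks opened.

9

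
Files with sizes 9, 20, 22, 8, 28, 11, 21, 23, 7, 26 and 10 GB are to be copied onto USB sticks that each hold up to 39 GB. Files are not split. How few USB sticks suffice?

Total = 28 + 26 + 23 + 22 + 21 + 20 + 11 + 10 + 9 + 8 + 7 = 185 GB.
Lower bound: ⌈185/39⌉ = 5 USB sticks.
Also, 6 files each exceed 39/2 GB, and no two of those can share a USB stick, so at least 6 USB sticks are needed.
A packing using 6 USB sticks:
  USB stick 1: 28 + 11 = 39
  USB stick 2: 26 + 10 = 36
  USB stick 3: 23 + 9 + 7 = 39
  USB stick 4: 22 + 8 = 30
  USB stick 5: 21 = 21
  USB stick 6: 20 = 20
This matches the lower bound, so 6 is optimal.

6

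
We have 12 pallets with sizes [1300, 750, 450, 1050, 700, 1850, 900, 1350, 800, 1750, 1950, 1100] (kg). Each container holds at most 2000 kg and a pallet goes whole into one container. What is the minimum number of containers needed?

Total = 1950 + 1850 + 1750 + 1350 + 1300 + 1100 + 1050 + 900 + 800 + 750 + 700 + 450 = 13950 kg.
Lower bound: ⌈13950/2000⌉ = 7 containers.
A packing using 8 containers:
  container 1: 1950 = 1950
  container 2: 1850 = 1850
  container 3: 1750 = 1750
  container 4: 1350 + 450 = 1800
  container 5: 1300 + 700 = 2000
  container 6: 1100 + 900 = 2000
  container 7: 1050 + 800 = 1850
  container 8: 750 = 750
No arrangement into 7 containers stays within capacity, so 8 is optimal.

8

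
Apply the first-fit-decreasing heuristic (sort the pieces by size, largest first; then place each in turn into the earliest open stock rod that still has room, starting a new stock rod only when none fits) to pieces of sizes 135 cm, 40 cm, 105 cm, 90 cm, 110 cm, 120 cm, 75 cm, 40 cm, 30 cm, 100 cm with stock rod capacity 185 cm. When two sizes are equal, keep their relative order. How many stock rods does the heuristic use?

Sorted descending: 135, 120, 110, 105, 100, 90, 75, 40, 40, 30.
  135 → stock rod 1 (new)  [load 135/185]
  120 → stock rod 2 (new)  [load 120/185]
  110 → stock rod 3 (new)  [load 110/185]
  105 → stock rod 4 (new)  [load 105/185]
  100 → stock rod 5 (new)  [load 100/185]
  90 → stock rod 6 (new)  [load 90/185]
  75 → stock rod 3  [load 185/185]
  40 → stock rod 1  [load 175/185]
  40 → stock rod 2  [load 160/185]
  30 → stock rod 4  [load 135/185]
6 stock rods opened.

6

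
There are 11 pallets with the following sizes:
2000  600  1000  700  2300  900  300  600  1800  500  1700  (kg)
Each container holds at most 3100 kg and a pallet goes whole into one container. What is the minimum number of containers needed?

5

Total = 2300 + 2000 + 1800 + 1700 + 1000 + 900 + 700 + 600 + 600 + 500 + 300 = 12400 kg.
Lower bound: ⌈12400/3100⌉ = 4 containers.
A packing using 5 containers:
  container 1: 2300 + 700 = 3000
  container 2: 2000 + 1000 = 3000
  container 3: 1800 + 900 + 300 = 3000
  container 4: 1700 + 600 + 600 = 2900
  container 5: 500 = 500
No arrangement into 4 containers stays within capacity, so 5 is optimal.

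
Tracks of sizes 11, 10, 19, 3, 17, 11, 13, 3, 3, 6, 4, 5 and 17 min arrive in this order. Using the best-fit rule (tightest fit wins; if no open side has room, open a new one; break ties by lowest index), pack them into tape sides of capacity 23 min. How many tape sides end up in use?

6

  11 → side 1 (new)  [load 11/23]
  10 → side 1  [load 21/23]
  19 → side 2 (new)  [load 19/23]
  3 → side 2  [load 22/23]
  17 → side 3 (new)  [load 17/23]
  11 → side 4 (new)  [load 11/23]
  13 → side 5 (new)  [load 13/23]
  3 → side 3  [load 20/23]
  3 → side 3  [load 23/23]
  6 → side 5  [load 19/23]
  4 → side 5  [load 23/23]
  5 → side 4  [load 16/23]
  17 → side 6 (new)  [load 17/23]
6 tape sides opened.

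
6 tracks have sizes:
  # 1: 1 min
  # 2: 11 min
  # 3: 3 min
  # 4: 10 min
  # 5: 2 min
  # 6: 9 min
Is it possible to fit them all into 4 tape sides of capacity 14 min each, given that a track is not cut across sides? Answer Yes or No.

Yes

A valid assignment using 3 tape sides:
  side 1: 11 + 3 = 14
  side 2: 10 + 2 + 1 = 13
  side 3: 9 = 9
That uses only 3 ≤ 4, so 4 tape sides are enough.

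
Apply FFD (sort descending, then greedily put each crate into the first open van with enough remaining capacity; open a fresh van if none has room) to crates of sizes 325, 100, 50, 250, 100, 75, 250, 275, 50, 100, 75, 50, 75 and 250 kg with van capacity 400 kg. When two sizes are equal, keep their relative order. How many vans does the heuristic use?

6

Sorted descending: 325, 275, 250, 250, 250, 100, 100, 100, 75, 75, 75, 50, 50, 50.
  325 → van 1 (new)  [load 325/400]
  275 → van 2 (new)  [load 275/400]
  250 → van 3 (new)  [load 250/400]
  250 → van 4 (new)  [load 250/400]
  250 → van 5 (new)  [load 250/400]
  100 → van 2  [load 375/400]
  100 → van 3  [load 350/400]
  100 → van 4  [load 350/400]
  75 → van 1  [load 400/400]
  75 → van 5  [load 325/400]
  75 → van 5  [load 400/400]
  50 → van 3  [load 400/400]
  50 → van 4  [load 400/400]
  50 → van 6 (new)  [load 50/400]
6 vans opened.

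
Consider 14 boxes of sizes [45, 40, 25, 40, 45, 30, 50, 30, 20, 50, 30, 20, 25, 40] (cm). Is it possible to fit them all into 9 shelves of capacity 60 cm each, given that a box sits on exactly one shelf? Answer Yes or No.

No

Total = 490 cm; ⌈490/60⌉ = 9.
The bound of 9 does not rule out 9, but exhaustive search shows no assignment into 9 shelves of capacity 60 cm exists — the minimum is 10.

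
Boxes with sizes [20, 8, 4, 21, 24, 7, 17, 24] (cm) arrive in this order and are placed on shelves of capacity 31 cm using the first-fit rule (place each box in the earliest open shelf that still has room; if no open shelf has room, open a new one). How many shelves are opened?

  20 → shelf 1 (new)  [load 20/31]
  8 → shelf 1  [load 28/31]
  4 → shelf 2 (new)  [load 4/31]
  21 → shelf 2  [load 25/31]
  24 → shelf 3 (new)  [load 24/31]
  7 → shelf 3  [load 31/31]
  17 → shelf 4 (new)  [load 17/31]
  24 → shelf 5 (new)  [load 24/31]
5 shelves opened.

5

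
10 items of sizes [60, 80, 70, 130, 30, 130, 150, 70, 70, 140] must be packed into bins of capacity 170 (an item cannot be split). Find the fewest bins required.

7

Total = 150 + 140 + 130 + 130 + 80 + 70 + 70 + 70 + 60 + 30 = 930.
Lower bound: ⌈930/170⌉ = 6 bins.
A packing using 7 bins:
  bin 1: 150 = 150
  bin 2: 140 + 30 = 170
  bin 3: 130 = 130
  bin 4: 130 = 130
  bin 5: 80 + 70 = 150
  bin 6: 70 + 70 = 140
  bin 7: 60 = 60
No arrangement into 6 bins stays within capacity, so 7 is optimal.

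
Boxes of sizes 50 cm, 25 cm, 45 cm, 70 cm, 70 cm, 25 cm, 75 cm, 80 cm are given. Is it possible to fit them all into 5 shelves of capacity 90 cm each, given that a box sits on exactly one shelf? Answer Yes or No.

Total = 440 cm; ⌈440/90⌉ = 5.
The bound of 5 does not rule out 5, but exhaustive search shows no assignment into 5 shelves of capacity 90 cm exists — the minimum is 6.

No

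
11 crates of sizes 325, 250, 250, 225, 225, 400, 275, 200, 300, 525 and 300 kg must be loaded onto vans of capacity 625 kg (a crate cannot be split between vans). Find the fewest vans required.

6

Total = 525 + 400 + 325 + 300 + 300 + 275 + 250 + 250 + 225 + 225 + 200 = 3275 kg.
Lower bound: ⌈3275/625⌉ = 6 vans.
A packing using 6 vans:
  van 1: 525 = 525
  van 2: 400 + 225 = 625
  van 3: 325 + 300 = 625
  van 4: 300 + 275 = 575
  van 5: 250 + 250 = 500
  van 6: 225 + 200 = 425
This matches the lower bound, so 6 is optimal.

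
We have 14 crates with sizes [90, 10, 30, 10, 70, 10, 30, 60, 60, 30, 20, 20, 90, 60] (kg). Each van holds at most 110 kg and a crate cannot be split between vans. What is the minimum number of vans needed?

Total = 90 + 90 + 70 + 60 + 60 + 60 + 30 + 30 + 30 + 20 + 20 + 10 + 10 + 10 = 590 kg.
Lower bound: ⌈590/110⌉ = 6 vans.
A packing using 6 vans:
  van 1: 90 + 20 = 110
  van 2: 90 + 20 = 110
  van 3: 70 + 30 + 10 = 110
  van 4: 60 + 30 + 10 + 10 = 110
  van 5: 60 + 30 = 90
  van 6: 60 = 60
This matches the lower bound, so 6 is optimal.

6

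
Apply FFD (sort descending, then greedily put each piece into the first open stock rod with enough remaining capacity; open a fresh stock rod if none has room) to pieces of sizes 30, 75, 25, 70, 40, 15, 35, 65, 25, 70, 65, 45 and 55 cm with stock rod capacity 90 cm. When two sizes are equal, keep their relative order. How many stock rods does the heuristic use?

8

Sorted descending: 75, 70, 70, 65, 65, 55, 45, 40, 35, 30, 25, 25, 15.
  75 → stock rod 1 (new)  [load 75/90]
  70 → stock rod 2 (new)  [load 70/90]
  70 → stock rod 3 (new)  [load 70/90]
  65 → stock rod 4 (new)  [load 65/90]
  65 → stock rod 5 (new)  [load 65/90]
  55 → stock rod 6 (new)  [load 55/90]
  45 → stock rod 7 (new)  [load 45/90]
  40 → stock rod 7  [load 85/90]
  35 → stock rod 6  [load 90/90]
  30 → stock rod 8 (new)  [load 30/90]
  25 → stock rod 4  [load 90/90]
  25 → stock rod 5  [load 90/90]
  15 → stock rod 1  [load 90/90]
8 stock rods opened.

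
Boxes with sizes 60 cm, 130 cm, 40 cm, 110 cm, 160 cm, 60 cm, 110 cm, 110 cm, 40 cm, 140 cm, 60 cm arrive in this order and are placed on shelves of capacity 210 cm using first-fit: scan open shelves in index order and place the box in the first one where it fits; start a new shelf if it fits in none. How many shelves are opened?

  60 → shelf 1 (new)  [load 60/210]
  130 → shelf 1  [load 190/210]
  40 → shelf 2 (new)  [load 40/210]
  110 → shelf 2  [load 150/210]
  160 → shelf 3 (new)  [load 160/210]
  60 → shelf 2  [load 210/210]
  110 → shelf 4 (new)  [load 110/210]
  110 → shelf 5 (new)  [load 110/210]
  40 → shelf 3  [load 200/210]
  140 → shelf 6 (new)  [load 140/210]
  60 → shelf 4  [load 170/210]
6 shelves opened.

6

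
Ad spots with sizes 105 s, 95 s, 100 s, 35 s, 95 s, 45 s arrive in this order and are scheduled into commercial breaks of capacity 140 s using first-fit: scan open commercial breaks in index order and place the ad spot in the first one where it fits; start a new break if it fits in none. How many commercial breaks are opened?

  105 → break 1 (new)  [load 105/140]
  95 → break 2 (new)  [load 95/140]
  100 → break 3 (new)  [load 100/140]
  35 → break 1  [load 140/140]
  95 → break 4 (new)  [load 95/140]
  45 → break 2  [load 140/140]
4 commercial breaks opened.

4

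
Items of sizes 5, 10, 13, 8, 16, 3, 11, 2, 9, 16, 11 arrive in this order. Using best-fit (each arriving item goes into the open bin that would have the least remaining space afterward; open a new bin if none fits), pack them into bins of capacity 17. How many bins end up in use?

7

  5 → bin 1 (new)  [load 5/17]
  10 → bin 1  [load 15/17]
  13 → bin 2 (new)  [load 13/17]
  8 → bin 3 (new)  [load 8/17]
  16 → bin 4 (new)  [load 16/17]
  3 → bin 2  [load 16/17]
  11 → bin 5 (new)  [load 11/17]
  2 → bin 1  [load 17/17]
  9 → bin 3  [load 17/17]
  16 → bin 6 (new)  [load 16/17]
  11 → bin 7 (new)  [load 11/17]
7 bins opened.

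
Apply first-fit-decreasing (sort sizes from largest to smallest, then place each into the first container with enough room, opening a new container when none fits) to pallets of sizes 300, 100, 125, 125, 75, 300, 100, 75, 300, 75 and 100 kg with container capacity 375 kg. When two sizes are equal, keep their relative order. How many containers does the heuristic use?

5

Sorted descending: 300, 300, 300, 125, 125, 100, 100, 100, 75, 75, 75.
  300 → container 1 (new)  [load 300/375]
  300 → container 2 (new)  [load 300/375]
  300 → container 3 (new)  [load 300/375]
  125 → container 4 (new)  [load 125/375]
  125 → container 4  [load 250/375]
  100 → container 4  [load 350/375]
  100 → container 5 (new)  [load 100/375]
  100 → container 5  [load 200/375]
  75 → container 1  [load 375/375]
  75 → container 2  [load 375/375]
  75 → container 3  [load 375/375]
5 containers opened.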